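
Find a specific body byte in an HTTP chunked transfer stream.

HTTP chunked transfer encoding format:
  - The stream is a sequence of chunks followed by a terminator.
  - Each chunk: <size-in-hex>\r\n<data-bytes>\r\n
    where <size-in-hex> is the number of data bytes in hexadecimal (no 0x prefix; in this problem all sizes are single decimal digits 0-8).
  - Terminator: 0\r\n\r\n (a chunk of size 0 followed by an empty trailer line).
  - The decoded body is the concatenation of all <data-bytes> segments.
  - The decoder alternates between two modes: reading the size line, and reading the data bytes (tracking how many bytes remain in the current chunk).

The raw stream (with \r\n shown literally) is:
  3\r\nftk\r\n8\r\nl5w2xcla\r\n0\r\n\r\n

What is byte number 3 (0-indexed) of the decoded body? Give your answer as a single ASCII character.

Chunk 1: stream[0..1]='3' size=0x3=3, data at stream[3..6]='ftk' -> body[0..3], body so far='ftk'
Chunk 2: stream[8..9]='8' size=0x8=8, data at stream[11..19]='l5w2xcla' -> body[3..11], body so far='ftkl5w2xcla'
Chunk 3: stream[21..22]='0' size=0 (terminator). Final body='ftkl5w2xcla' (11 bytes)
Body byte 3 = 'l'

Answer: l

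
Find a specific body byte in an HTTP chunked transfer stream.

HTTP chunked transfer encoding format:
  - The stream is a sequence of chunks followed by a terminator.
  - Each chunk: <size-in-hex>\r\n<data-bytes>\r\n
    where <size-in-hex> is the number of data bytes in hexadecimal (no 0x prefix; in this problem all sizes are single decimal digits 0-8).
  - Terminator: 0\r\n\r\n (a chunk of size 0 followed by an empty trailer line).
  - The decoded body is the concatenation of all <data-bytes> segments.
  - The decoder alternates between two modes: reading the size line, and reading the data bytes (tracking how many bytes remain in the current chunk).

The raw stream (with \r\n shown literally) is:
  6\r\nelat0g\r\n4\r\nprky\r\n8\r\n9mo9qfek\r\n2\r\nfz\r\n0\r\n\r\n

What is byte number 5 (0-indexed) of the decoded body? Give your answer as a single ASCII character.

Answer: g

Derivation:
Chunk 1: stream[0..1]='6' size=0x6=6, data at stream[3..9]='elat0g' -> body[0..6], body so far='elat0g'
Chunk 2: stream[11..12]='4' size=0x4=4, data at stream[14..18]='prky' -> body[6..10], body so far='elat0gprky'
Chunk 3: stream[20..21]='8' size=0x8=8, data at stream[23..31]='9mo9qfek' -> body[10..18], body so far='elat0gprky9mo9qfek'
Chunk 4: stream[33..34]='2' size=0x2=2, data at stream[36..38]='fz' -> body[18..20], body so far='elat0gprky9mo9qfekfz'
Chunk 5: stream[40..41]='0' size=0 (terminator). Final body='elat0gprky9mo9qfekfz' (20 bytes)
Body byte 5 = 'g'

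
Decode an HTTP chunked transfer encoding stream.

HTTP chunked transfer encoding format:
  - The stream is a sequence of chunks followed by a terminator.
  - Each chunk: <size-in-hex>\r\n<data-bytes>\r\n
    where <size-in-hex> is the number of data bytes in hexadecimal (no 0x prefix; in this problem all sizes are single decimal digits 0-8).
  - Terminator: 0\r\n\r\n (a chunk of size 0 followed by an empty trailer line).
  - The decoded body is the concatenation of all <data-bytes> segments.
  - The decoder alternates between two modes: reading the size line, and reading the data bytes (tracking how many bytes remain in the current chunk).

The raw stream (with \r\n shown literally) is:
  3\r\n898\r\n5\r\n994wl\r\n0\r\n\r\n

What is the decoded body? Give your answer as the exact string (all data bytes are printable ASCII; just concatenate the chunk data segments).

Chunk 1: stream[0..1]='3' size=0x3=3, data at stream[3..6]='898' -> body[0..3], body so far='898'
Chunk 2: stream[8..9]='5' size=0x5=5, data at stream[11..16]='994wl' -> body[3..8], body so far='898994wl'
Chunk 3: stream[18..19]='0' size=0 (terminator). Final body='898994wl' (8 bytes)

Answer: 898994wl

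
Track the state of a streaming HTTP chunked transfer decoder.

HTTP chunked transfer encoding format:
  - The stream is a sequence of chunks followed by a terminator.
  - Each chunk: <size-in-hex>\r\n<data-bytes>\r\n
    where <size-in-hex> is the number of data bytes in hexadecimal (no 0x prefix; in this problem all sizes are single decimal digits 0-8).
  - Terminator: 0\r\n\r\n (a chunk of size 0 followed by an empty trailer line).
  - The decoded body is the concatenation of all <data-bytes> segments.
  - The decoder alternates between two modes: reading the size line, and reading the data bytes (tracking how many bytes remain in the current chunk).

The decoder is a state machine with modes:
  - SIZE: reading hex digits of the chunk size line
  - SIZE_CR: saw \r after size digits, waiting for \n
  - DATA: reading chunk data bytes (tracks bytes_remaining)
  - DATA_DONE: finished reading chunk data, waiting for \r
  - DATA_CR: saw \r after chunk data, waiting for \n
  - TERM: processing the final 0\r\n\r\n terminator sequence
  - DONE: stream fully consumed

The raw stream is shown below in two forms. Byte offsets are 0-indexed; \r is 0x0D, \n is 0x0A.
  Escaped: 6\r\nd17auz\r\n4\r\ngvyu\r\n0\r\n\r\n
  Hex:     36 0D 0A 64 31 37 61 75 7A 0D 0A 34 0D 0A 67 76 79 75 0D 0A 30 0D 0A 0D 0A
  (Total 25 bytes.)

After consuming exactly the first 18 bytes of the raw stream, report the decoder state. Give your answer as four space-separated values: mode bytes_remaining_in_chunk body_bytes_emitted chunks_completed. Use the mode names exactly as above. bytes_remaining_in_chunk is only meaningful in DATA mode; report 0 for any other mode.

Byte 0 = '6': mode=SIZE remaining=0 emitted=0 chunks_done=0
Byte 1 = 0x0D: mode=SIZE_CR remaining=0 emitted=0 chunks_done=0
Byte 2 = 0x0A: mode=DATA remaining=6 emitted=0 chunks_done=0
Byte 3 = 'd': mode=DATA remaining=5 emitted=1 chunks_done=0
Byte 4 = '1': mode=DATA remaining=4 emitted=2 chunks_done=0
Byte 5 = '7': mode=DATA remaining=3 emitted=3 chunks_done=0
Byte 6 = 'a': mode=DATA remaining=2 emitted=4 chunks_done=0
Byte 7 = 'u': mode=DATA remaining=1 emitted=5 chunks_done=0
Byte 8 = 'z': mode=DATA_DONE remaining=0 emitted=6 chunks_done=0
Byte 9 = 0x0D: mode=DATA_CR remaining=0 emitted=6 chunks_done=0
Byte 10 = 0x0A: mode=SIZE remaining=0 emitted=6 chunks_done=1
Byte 11 = '4': mode=SIZE remaining=0 emitted=6 chunks_done=1
Byte 12 = 0x0D: mode=SIZE_CR remaining=0 emitted=6 chunks_done=1
Byte 13 = 0x0A: mode=DATA remaining=4 emitted=6 chunks_done=1
Byte 14 = 'g': mode=DATA remaining=3 emitted=7 chunks_done=1
Byte 15 = 'v': mode=DATA remaining=2 emitted=8 chunks_done=1
Byte 16 = 'y': mode=DATA remaining=1 emitted=9 chunks_done=1
Byte 17 = 'u': mode=DATA_DONE remaining=0 emitted=10 chunks_done=1

Answer: DATA_DONE 0 10 1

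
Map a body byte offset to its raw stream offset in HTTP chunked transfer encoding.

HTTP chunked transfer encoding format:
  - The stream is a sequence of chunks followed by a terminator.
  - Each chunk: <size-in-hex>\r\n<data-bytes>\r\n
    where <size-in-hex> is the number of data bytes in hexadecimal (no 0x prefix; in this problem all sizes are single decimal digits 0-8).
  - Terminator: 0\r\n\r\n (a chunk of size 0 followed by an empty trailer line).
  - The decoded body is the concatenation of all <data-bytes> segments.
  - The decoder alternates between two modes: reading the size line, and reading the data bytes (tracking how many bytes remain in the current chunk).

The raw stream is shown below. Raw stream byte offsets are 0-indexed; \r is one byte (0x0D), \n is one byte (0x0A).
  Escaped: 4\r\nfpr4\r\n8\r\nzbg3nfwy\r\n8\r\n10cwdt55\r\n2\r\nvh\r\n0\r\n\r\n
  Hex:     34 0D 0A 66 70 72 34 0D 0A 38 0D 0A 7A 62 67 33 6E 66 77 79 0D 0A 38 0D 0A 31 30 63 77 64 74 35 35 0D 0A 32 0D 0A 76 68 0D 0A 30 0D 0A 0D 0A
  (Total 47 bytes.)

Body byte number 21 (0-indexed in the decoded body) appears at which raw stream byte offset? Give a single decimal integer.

Answer: 39

Derivation:
Chunk 1: stream[0..1]='4' size=0x4=4, data at stream[3..7]='fpr4' -> body[0..4], body so far='fpr4'
Chunk 2: stream[9..10]='8' size=0x8=8, data at stream[12..20]='zbg3nfwy' -> body[4..12], body so far='fpr4zbg3nfwy'
Chunk 3: stream[22..23]='8' size=0x8=8, data at stream[25..33]='10cwdt55' -> body[12..20], body so far='fpr4zbg3nfwy10cwdt55'
Chunk 4: stream[35..36]='2' size=0x2=2, data at stream[38..40]='vh' -> body[20..22], body so far='fpr4zbg3nfwy10cwdt55vh'
Chunk 5: stream[42..43]='0' size=0 (terminator). Final body='fpr4zbg3nfwy10cwdt55vh' (22 bytes)
Body byte 21 at stream offset 39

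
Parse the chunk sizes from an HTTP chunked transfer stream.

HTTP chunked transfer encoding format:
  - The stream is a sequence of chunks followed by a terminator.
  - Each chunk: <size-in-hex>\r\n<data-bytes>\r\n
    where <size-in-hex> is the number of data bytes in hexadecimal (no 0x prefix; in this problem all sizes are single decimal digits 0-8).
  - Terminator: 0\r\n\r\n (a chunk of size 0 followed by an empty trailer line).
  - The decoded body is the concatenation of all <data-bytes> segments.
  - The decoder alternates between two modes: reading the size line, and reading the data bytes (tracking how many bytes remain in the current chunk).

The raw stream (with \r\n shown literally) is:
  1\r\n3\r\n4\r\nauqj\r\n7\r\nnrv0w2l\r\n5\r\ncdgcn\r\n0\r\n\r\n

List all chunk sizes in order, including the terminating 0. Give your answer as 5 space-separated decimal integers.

Chunk 1: stream[0..1]='1' size=0x1=1, data at stream[3..4]='3' -> body[0..1], body so far='3'
Chunk 2: stream[6..7]='4' size=0x4=4, data at stream[9..13]='auqj' -> body[1..5], body so far='3auqj'
Chunk 3: stream[15..16]='7' size=0x7=7, data at stream[18..25]='nrv0w2l' -> body[5..12], body so far='3auqjnrv0w2l'
Chunk 4: stream[27..28]='5' size=0x5=5, data at stream[30..35]='cdgcn' -> body[12..17], body so far='3auqjnrv0w2lcdgcn'
Chunk 5: stream[37..38]='0' size=0 (terminator). Final body='3auqjnrv0w2lcdgcn' (17 bytes)

Answer: 1 4 7 5 0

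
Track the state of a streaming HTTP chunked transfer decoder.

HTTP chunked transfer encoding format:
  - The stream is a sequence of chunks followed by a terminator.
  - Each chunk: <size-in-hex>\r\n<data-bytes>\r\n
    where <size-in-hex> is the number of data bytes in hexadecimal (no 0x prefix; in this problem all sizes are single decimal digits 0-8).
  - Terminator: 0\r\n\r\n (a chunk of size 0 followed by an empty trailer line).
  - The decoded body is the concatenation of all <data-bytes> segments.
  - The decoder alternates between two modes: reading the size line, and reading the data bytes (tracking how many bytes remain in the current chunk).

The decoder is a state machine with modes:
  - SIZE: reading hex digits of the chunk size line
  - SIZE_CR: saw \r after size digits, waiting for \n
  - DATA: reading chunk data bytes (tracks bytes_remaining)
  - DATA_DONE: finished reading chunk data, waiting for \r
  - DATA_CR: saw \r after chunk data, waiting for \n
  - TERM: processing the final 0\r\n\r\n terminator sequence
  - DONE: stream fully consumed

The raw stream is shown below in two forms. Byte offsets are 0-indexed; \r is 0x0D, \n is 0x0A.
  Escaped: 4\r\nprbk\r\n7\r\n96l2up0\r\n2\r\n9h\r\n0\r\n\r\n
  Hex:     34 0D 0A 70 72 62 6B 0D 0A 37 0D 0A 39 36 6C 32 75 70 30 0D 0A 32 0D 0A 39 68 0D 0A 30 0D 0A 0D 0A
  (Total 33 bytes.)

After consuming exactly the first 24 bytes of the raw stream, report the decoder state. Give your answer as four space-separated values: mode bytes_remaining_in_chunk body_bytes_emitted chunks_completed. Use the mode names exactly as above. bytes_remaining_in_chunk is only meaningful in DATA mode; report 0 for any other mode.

Byte 0 = '4': mode=SIZE remaining=0 emitted=0 chunks_done=0
Byte 1 = 0x0D: mode=SIZE_CR remaining=0 emitted=0 chunks_done=0
Byte 2 = 0x0A: mode=DATA remaining=4 emitted=0 chunks_done=0
Byte 3 = 'p': mode=DATA remaining=3 emitted=1 chunks_done=0
Byte 4 = 'r': mode=DATA remaining=2 emitted=2 chunks_done=0
Byte 5 = 'b': mode=DATA remaining=1 emitted=3 chunks_done=0
Byte 6 = 'k': mode=DATA_DONE remaining=0 emitted=4 chunks_done=0
Byte 7 = 0x0D: mode=DATA_CR remaining=0 emitted=4 chunks_done=0
Byte 8 = 0x0A: mode=SIZE remaining=0 emitted=4 chunks_done=1
Byte 9 = '7': mode=SIZE remaining=0 emitted=4 chunks_done=1
Byte 10 = 0x0D: mode=SIZE_CR remaining=0 emitted=4 chunks_done=1
Byte 11 = 0x0A: mode=DATA remaining=7 emitted=4 chunks_done=1
Byte 12 = '9': mode=DATA remaining=6 emitted=5 chunks_done=1
Byte 13 = '6': mode=DATA remaining=5 emitted=6 chunks_done=1
Byte 14 = 'l': mode=DATA remaining=4 emitted=7 chunks_done=1
Byte 15 = '2': mode=DATA remaining=3 emitted=8 chunks_done=1
Byte 16 = 'u': mode=DATA remaining=2 emitted=9 chunks_done=1
Byte 17 = 'p': mode=DATA remaining=1 emitted=10 chunks_done=1
Byte 18 = '0': mode=DATA_DONE remaining=0 emitted=11 chunks_done=1
Byte 19 = 0x0D: mode=DATA_CR remaining=0 emitted=11 chunks_done=1
Byte 20 = 0x0A: mode=SIZE remaining=0 emitted=11 chunks_done=2
Byte 21 = '2': mode=SIZE remaining=0 emitted=11 chunks_done=2
Byte 22 = 0x0D: mode=SIZE_CR remaining=0 emitted=11 chunks_done=2
Byte 23 = 0x0A: mode=DATA remaining=2 emitted=11 chunks_done=2

Answer: DATA 2 11 2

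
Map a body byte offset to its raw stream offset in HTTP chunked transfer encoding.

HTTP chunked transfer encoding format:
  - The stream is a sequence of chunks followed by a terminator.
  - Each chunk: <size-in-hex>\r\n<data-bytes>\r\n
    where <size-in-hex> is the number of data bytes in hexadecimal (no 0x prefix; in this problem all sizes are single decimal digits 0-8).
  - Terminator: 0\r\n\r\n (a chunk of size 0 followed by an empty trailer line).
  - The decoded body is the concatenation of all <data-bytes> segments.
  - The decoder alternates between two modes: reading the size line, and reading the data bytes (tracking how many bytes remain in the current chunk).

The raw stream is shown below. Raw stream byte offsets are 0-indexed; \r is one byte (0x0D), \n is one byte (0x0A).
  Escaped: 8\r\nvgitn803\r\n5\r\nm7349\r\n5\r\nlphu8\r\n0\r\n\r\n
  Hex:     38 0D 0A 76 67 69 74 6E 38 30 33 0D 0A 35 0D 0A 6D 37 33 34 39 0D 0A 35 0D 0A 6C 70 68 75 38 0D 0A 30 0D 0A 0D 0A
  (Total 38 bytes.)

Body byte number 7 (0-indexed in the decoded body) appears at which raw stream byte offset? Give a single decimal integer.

Answer: 10

Derivation:
Chunk 1: stream[0..1]='8' size=0x8=8, data at stream[3..11]='vgitn803' -> body[0..8], body so far='vgitn803'
Chunk 2: stream[13..14]='5' size=0x5=5, data at stream[16..21]='m7349' -> body[8..13], body so far='vgitn803m7349'
Chunk 3: stream[23..24]='5' size=0x5=5, data at stream[26..31]='lphu8' -> body[13..18], body so far='vgitn803m7349lphu8'
Chunk 4: stream[33..34]='0' size=0 (terminator). Final body='vgitn803m7349lphu8' (18 bytes)
Body byte 7 at stream offset 10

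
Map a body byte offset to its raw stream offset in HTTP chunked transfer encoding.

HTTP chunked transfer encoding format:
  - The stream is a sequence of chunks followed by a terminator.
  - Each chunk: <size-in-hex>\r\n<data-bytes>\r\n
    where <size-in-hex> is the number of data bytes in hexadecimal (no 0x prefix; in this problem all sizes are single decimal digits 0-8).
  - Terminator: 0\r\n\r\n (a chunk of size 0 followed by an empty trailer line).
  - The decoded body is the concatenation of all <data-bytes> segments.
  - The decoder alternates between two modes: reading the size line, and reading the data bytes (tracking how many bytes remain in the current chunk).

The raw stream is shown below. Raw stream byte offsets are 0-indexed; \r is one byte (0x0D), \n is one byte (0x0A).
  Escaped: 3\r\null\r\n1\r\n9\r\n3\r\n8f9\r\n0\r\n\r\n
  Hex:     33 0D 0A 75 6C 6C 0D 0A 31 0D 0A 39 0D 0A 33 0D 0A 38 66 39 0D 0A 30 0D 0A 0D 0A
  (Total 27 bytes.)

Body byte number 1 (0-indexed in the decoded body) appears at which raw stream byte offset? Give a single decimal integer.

Answer: 4

Derivation:
Chunk 1: stream[0..1]='3' size=0x3=3, data at stream[3..6]='ull' -> body[0..3], body so far='ull'
Chunk 2: stream[8..9]='1' size=0x1=1, data at stream[11..12]='9' -> body[3..4], body so far='ull9'
Chunk 3: stream[14..15]='3' size=0x3=3, data at stream[17..20]='8f9' -> body[4..7], body so far='ull98f9'
Chunk 4: stream[22..23]='0' size=0 (terminator). Final body='ull98f9' (7 bytes)
Body byte 1 at stream offset 4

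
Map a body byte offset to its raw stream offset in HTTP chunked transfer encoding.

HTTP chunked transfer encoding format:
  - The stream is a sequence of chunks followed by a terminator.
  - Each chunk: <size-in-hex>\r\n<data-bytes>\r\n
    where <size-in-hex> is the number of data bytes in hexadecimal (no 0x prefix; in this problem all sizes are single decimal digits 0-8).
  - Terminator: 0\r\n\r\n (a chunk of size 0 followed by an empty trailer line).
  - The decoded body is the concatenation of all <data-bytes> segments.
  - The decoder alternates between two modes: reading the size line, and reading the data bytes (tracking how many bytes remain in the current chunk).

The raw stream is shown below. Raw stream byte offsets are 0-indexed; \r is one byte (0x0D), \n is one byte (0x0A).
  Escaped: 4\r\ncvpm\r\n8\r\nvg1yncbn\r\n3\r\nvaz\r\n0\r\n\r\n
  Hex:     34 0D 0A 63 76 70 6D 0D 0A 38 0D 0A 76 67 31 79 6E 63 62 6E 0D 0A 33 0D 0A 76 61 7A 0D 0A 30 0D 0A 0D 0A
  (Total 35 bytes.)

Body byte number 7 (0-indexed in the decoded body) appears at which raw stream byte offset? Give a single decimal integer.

Chunk 1: stream[0..1]='4' size=0x4=4, data at stream[3..7]='cvpm' -> body[0..4], body so far='cvpm'
Chunk 2: stream[9..10]='8' size=0x8=8, data at stream[12..20]='vg1yncbn' -> body[4..12], body so far='cvpmvg1yncbn'
Chunk 3: stream[22..23]='3' size=0x3=3, data at stream[25..28]='vaz' -> body[12..15], body so far='cvpmvg1yncbnvaz'
Chunk 4: stream[30..31]='0' size=0 (terminator). Final body='cvpmvg1yncbnvaz' (15 bytes)
Body byte 7 at stream offset 15

Answer: 15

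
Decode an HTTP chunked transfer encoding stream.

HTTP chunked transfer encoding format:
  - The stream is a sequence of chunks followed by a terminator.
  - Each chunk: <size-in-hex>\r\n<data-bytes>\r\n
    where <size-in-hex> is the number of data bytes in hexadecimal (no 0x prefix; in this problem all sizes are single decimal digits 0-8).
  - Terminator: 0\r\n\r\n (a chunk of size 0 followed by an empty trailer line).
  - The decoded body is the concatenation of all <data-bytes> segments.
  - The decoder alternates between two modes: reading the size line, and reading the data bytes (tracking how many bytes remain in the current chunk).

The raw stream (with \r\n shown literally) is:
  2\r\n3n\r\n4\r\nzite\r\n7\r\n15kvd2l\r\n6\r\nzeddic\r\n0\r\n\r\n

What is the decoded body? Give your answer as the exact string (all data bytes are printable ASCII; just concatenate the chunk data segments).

Answer: 3nzite15kvd2lzeddic

Derivation:
Chunk 1: stream[0..1]='2' size=0x2=2, data at stream[3..5]='3n' -> body[0..2], body so far='3n'
Chunk 2: stream[7..8]='4' size=0x4=4, data at stream[10..14]='zite' -> body[2..6], body so far='3nzite'
Chunk 3: stream[16..17]='7' size=0x7=7, data at stream[19..26]='15kvd2l' -> body[6..13], body so far='3nzite15kvd2l'
Chunk 4: stream[28..29]='6' size=0x6=6, data at stream[31..37]='zeddic' -> body[13..19], body so far='3nzite15kvd2lzeddic'
Chunk 5: stream[39..40]='0' size=0 (terminator). Final body='3nzite15kvd2lzeddic' (19 bytes)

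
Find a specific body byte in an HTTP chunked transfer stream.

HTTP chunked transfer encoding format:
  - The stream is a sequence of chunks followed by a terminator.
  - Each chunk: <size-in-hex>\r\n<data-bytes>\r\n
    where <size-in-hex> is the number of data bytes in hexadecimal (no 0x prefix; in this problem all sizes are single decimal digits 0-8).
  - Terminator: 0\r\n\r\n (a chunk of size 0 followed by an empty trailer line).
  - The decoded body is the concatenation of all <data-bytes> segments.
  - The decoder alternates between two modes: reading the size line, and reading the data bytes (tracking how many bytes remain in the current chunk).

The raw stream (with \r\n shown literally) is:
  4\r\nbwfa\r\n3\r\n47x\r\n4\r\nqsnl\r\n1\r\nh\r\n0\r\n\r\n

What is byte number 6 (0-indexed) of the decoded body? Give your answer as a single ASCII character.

Chunk 1: stream[0..1]='4' size=0x4=4, data at stream[3..7]='bwfa' -> body[0..4], body so far='bwfa'
Chunk 2: stream[9..10]='3' size=0x3=3, data at stream[12..15]='47x' -> body[4..7], body so far='bwfa47x'
Chunk 3: stream[17..18]='4' size=0x4=4, data at stream[20..24]='qsnl' -> body[7..11], body so far='bwfa47xqsnl'
Chunk 4: stream[26..27]='1' size=0x1=1, data at stream[29..30]='h' -> body[11..12], body so far='bwfa47xqsnlh'
Chunk 5: stream[32..33]='0' size=0 (terminator). Final body='bwfa47xqsnlh' (12 bytes)
Body byte 6 = 'x'

Answer: x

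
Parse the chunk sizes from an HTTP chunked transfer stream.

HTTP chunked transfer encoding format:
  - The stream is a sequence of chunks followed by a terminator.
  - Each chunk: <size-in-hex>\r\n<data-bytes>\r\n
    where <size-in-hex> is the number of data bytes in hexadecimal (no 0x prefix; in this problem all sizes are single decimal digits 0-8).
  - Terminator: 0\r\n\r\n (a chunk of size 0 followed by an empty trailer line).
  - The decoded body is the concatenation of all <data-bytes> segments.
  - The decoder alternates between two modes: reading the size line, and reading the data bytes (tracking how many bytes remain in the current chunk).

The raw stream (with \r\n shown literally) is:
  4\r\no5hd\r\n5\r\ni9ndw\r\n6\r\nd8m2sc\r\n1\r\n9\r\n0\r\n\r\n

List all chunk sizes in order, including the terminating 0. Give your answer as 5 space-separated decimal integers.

Answer: 4 5 6 1 0

Derivation:
Chunk 1: stream[0..1]='4' size=0x4=4, data at stream[3..7]='o5hd' -> body[0..4], body so far='o5hd'
Chunk 2: stream[9..10]='5' size=0x5=5, data at stream[12..17]='i9ndw' -> body[4..9], body so far='o5hdi9ndw'
Chunk 3: stream[19..20]='6' size=0x6=6, data at stream[22..28]='d8m2sc' -> body[9..15], body so far='o5hdi9ndwd8m2sc'
Chunk 4: stream[30..31]='1' size=0x1=1, data at stream[33..34]='9' -> body[15..16], body so far='o5hdi9ndwd8m2sc9'
Chunk 5: stream[36..37]='0' size=0 (terminator). Final body='o5hdi9ndwd8m2sc9' (16 bytes)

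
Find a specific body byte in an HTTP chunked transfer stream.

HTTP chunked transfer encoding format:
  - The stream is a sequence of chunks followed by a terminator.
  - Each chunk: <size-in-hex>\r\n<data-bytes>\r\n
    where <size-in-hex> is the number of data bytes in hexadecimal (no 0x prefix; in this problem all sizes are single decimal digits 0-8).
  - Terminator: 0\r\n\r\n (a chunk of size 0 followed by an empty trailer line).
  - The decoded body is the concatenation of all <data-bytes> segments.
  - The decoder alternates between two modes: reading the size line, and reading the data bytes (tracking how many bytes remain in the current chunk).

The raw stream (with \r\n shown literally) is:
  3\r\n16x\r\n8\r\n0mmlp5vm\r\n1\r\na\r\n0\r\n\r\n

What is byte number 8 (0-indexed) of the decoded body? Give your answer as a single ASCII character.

Answer: 5

Derivation:
Chunk 1: stream[0..1]='3' size=0x3=3, data at stream[3..6]='16x' -> body[0..3], body so far='16x'
Chunk 2: stream[8..9]='8' size=0x8=8, data at stream[11..19]='0mmlp5vm' -> body[3..11], body so far='16x0mmlp5vm'
Chunk 3: stream[21..22]='1' size=0x1=1, data at stream[24..25]='a' -> body[11..12], body so far='16x0mmlp5vma'
Chunk 4: stream[27..28]='0' size=0 (terminator). Final body='16x0mmlp5vma' (12 bytes)
Body byte 8 = '5'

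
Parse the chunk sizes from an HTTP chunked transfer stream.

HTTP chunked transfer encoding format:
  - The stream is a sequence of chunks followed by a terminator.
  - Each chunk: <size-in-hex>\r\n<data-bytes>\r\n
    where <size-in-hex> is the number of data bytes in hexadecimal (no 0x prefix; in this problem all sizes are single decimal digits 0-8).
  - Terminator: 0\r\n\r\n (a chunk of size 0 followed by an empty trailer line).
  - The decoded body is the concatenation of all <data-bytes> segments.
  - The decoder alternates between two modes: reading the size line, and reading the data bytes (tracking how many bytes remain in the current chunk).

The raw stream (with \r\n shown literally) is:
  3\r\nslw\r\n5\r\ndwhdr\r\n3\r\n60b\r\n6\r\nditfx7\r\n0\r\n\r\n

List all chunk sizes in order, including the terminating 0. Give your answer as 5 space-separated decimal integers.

Chunk 1: stream[0..1]='3' size=0x3=3, data at stream[3..6]='slw' -> body[0..3], body so far='slw'
Chunk 2: stream[8..9]='5' size=0x5=5, data at stream[11..16]='dwhdr' -> body[3..8], body so far='slwdwhdr'
Chunk 3: stream[18..19]='3' size=0x3=3, data at stream[21..24]='60b' -> body[8..11], body so far='slwdwhdr60b'
Chunk 4: stream[26..27]='6' size=0x6=6, data at stream[29..35]='ditfx7' -> body[11..17], body so far='slwdwhdr60bditfx7'
Chunk 5: stream[37..38]='0' size=0 (terminator). Final body='slwdwhdr60bditfx7' (17 bytes)

Answer: 3 5 3 6 0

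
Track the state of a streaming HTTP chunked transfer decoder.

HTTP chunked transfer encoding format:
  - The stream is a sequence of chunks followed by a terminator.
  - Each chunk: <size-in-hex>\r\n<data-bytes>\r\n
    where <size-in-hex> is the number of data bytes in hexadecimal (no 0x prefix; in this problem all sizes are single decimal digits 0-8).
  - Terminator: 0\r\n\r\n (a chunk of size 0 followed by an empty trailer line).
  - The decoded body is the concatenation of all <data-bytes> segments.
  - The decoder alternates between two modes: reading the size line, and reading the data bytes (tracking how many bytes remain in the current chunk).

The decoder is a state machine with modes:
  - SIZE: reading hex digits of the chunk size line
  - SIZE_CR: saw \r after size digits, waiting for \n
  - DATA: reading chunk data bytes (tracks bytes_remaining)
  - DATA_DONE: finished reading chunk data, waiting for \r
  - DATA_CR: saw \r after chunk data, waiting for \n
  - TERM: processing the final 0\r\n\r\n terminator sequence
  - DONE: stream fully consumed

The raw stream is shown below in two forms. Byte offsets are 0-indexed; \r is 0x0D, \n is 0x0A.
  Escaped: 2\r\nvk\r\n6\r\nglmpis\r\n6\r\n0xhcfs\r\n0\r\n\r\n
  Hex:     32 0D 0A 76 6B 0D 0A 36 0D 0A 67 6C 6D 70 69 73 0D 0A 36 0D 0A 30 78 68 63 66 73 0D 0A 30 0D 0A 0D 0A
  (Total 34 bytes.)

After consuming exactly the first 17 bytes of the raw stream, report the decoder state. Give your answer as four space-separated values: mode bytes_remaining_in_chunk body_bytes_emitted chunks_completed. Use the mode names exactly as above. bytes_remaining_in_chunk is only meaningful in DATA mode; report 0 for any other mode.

Byte 0 = '2': mode=SIZE remaining=0 emitted=0 chunks_done=0
Byte 1 = 0x0D: mode=SIZE_CR remaining=0 emitted=0 chunks_done=0
Byte 2 = 0x0A: mode=DATA remaining=2 emitted=0 chunks_done=0
Byte 3 = 'v': mode=DATA remaining=1 emitted=1 chunks_done=0
Byte 4 = 'k': mode=DATA_DONE remaining=0 emitted=2 chunks_done=0
Byte 5 = 0x0D: mode=DATA_CR remaining=0 emitted=2 chunks_done=0
Byte 6 = 0x0A: mode=SIZE remaining=0 emitted=2 chunks_done=1
Byte 7 = '6': mode=SIZE remaining=0 emitted=2 chunks_done=1
Byte 8 = 0x0D: mode=SIZE_CR remaining=0 emitted=2 chunks_done=1
Byte 9 = 0x0A: mode=DATA remaining=6 emitted=2 chunks_done=1
Byte 10 = 'g': mode=DATA remaining=5 emitted=3 chunks_done=1
Byte 11 = 'l': mode=DATA remaining=4 emitted=4 chunks_done=1
Byte 12 = 'm': mode=DATA remaining=3 emitted=5 chunks_done=1
Byte 13 = 'p': mode=DATA remaining=2 emitted=6 chunks_done=1
Byte 14 = 'i': mode=DATA remaining=1 emitted=7 chunks_done=1
Byte 15 = 's': mode=DATA_DONE remaining=0 emitted=8 chunks_done=1
Byte 16 = 0x0D: mode=DATA_CR remaining=0 emitted=8 chunks_done=1

Answer: DATA_CR 0 8 1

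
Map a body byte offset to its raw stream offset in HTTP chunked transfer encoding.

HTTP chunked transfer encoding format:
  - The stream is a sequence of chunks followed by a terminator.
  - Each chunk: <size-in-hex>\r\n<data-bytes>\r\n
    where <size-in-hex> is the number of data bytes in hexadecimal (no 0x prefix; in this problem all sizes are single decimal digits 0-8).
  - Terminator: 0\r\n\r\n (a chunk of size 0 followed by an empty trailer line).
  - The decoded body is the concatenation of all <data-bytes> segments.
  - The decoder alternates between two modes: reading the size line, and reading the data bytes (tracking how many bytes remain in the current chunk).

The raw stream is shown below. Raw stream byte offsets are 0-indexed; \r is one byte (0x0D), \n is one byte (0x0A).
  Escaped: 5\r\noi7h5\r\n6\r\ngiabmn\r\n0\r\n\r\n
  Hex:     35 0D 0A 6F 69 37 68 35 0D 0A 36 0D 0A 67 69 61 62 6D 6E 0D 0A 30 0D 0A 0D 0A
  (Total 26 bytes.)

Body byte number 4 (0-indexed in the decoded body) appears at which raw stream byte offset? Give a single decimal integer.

Chunk 1: stream[0..1]='5' size=0x5=5, data at stream[3..8]='oi7h5' -> body[0..5], body so far='oi7h5'
Chunk 2: stream[10..11]='6' size=0x6=6, data at stream[13..19]='giabmn' -> body[5..11], body so far='oi7h5giabmn'
Chunk 3: stream[21..22]='0' size=0 (terminator). Final body='oi7h5giabmn' (11 bytes)
Body byte 4 at stream offset 7

Answer: 7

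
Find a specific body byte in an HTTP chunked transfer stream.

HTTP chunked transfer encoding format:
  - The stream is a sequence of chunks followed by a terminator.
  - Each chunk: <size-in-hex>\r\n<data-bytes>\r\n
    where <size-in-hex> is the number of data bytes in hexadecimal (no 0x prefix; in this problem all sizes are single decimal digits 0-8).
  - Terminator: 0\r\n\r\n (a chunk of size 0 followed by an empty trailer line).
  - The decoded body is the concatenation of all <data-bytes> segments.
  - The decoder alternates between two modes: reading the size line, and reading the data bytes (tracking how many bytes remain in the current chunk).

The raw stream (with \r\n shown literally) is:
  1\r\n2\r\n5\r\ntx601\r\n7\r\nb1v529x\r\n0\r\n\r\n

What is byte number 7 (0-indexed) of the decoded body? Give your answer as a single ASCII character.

Chunk 1: stream[0..1]='1' size=0x1=1, data at stream[3..4]='2' -> body[0..1], body so far='2'
Chunk 2: stream[6..7]='5' size=0x5=5, data at stream[9..14]='tx601' -> body[1..6], body so far='2tx601'
Chunk 3: stream[16..17]='7' size=0x7=7, data at stream[19..26]='b1v529x' -> body[6..13], body so far='2tx601b1v529x'
Chunk 4: stream[28..29]='0' size=0 (terminator). Final body='2tx601b1v529x' (13 bytes)
Body byte 7 = '1'

Answer: 1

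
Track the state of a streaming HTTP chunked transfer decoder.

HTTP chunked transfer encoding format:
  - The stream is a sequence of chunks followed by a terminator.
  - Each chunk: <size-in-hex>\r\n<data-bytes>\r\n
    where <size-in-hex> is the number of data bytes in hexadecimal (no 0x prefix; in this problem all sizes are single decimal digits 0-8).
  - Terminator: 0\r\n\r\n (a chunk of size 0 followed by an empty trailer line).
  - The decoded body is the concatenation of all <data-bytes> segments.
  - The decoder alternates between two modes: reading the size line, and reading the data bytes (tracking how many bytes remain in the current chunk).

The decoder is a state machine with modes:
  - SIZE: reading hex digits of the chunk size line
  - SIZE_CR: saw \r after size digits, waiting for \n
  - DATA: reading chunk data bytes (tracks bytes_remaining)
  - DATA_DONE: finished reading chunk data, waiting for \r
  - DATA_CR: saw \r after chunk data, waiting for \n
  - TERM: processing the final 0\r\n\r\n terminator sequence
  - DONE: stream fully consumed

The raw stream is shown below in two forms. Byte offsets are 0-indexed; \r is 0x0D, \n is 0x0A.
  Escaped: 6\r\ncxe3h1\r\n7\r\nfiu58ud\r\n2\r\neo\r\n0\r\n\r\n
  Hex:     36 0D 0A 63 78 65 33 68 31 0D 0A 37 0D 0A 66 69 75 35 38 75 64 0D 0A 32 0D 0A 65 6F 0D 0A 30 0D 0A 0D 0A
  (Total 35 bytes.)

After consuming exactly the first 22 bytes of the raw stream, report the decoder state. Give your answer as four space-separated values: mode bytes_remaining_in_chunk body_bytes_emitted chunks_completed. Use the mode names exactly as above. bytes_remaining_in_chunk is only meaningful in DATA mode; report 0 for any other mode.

Byte 0 = '6': mode=SIZE remaining=0 emitted=0 chunks_done=0
Byte 1 = 0x0D: mode=SIZE_CR remaining=0 emitted=0 chunks_done=0
Byte 2 = 0x0A: mode=DATA remaining=6 emitted=0 chunks_done=0
Byte 3 = 'c': mode=DATA remaining=5 emitted=1 chunks_done=0
Byte 4 = 'x': mode=DATA remaining=4 emitted=2 chunks_done=0
Byte 5 = 'e': mode=DATA remaining=3 emitted=3 chunks_done=0
Byte 6 = '3': mode=DATA remaining=2 emitted=4 chunks_done=0
Byte 7 = 'h': mode=DATA remaining=1 emitted=5 chunks_done=0
Byte 8 = '1': mode=DATA_DONE remaining=0 emitted=6 chunks_done=0
Byte 9 = 0x0D: mode=DATA_CR remaining=0 emitted=6 chunks_done=0
Byte 10 = 0x0A: mode=SIZE remaining=0 emitted=6 chunks_done=1
Byte 11 = '7': mode=SIZE remaining=0 emitted=6 chunks_done=1
Byte 12 = 0x0D: mode=SIZE_CR remaining=0 emitted=6 chunks_done=1
Byte 13 = 0x0A: mode=DATA remaining=7 emitted=6 chunks_done=1
Byte 14 = 'f': mode=DATA remaining=6 emitted=7 chunks_done=1
Byte 15 = 'i': mode=DATA remaining=5 emitted=8 chunks_done=1
Byte 16 = 'u': mode=DATA remaining=4 emitted=9 chunks_done=1
Byte 17 = '5': mode=DATA remaining=3 emitted=10 chunks_done=1
Byte 18 = '8': mode=DATA remaining=2 emitted=11 chunks_done=1
Byte 19 = 'u': mode=DATA remaining=1 emitted=12 chunks_done=1
Byte 20 = 'd': mode=DATA_DONE remaining=0 emitted=13 chunks_done=1
Byte 21 = 0x0D: mode=DATA_CR remaining=0 emitted=13 chunks_done=1

Answer: DATA_CR 0 13 1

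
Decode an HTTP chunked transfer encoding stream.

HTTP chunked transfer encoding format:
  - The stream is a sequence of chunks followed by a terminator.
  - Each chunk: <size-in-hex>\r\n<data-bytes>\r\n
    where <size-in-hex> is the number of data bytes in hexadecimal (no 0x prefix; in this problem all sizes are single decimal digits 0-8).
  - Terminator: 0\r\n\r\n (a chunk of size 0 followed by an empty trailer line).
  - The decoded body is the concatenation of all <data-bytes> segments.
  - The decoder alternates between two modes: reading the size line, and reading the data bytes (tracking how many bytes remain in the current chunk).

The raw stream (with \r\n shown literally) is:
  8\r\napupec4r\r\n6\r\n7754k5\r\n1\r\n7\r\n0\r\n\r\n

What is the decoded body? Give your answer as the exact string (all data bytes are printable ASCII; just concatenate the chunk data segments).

Answer: apupec4r7754k57

Derivation:
Chunk 1: stream[0..1]='8' size=0x8=8, data at stream[3..11]='apupec4r' -> body[0..8], body so far='apupec4r'
Chunk 2: stream[13..14]='6' size=0x6=6, data at stream[16..22]='7754k5' -> body[8..14], body so far='apupec4r7754k5'
Chunk 3: stream[24..25]='1' size=0x1=1, data at stream[27..28]='7' -> body[14..15], body so far='apupec4r7754k57'
Chunk 4: stream[30..31]='0' size=0 (terminator). Final body='apupec4r7754k57' (15 bytes)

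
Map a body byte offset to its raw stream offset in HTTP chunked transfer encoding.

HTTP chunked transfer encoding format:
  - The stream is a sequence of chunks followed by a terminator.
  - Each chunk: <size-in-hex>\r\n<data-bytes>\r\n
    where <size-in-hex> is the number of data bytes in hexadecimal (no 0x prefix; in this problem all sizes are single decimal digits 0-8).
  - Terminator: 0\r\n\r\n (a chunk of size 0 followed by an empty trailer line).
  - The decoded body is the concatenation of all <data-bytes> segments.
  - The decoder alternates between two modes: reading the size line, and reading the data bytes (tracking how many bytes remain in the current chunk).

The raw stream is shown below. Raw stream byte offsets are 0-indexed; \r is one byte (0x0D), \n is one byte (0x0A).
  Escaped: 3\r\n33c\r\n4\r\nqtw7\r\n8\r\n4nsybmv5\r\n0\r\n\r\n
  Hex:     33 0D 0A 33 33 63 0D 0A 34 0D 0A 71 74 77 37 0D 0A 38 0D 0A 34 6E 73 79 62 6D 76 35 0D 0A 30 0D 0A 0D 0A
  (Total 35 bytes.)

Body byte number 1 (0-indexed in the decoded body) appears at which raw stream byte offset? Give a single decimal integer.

Chunk 1: stream[0..1]='3' size=0x3=3, data at stream[3..6]='33c' -> body[0..3], body so far='33c'
Chunk 2: stream[8..9]='4' size=0x4=4, data at stream[11..15]='qtw7' -> body[3..7], body so far='33cqtw7'
Chunk 3: stream[17..18]='8' size=0x8=8, data at stream[20..28]='4nsybmv5' -> body[7..15], body so far='33cqtw74nsybmv5'
Chunk 4: stream[30..31]='0' size=0 (terminator). Final body='33cqtw74nsybmv5' (15 bytes)
Body byte 1 at stream offset 4

Answer: 4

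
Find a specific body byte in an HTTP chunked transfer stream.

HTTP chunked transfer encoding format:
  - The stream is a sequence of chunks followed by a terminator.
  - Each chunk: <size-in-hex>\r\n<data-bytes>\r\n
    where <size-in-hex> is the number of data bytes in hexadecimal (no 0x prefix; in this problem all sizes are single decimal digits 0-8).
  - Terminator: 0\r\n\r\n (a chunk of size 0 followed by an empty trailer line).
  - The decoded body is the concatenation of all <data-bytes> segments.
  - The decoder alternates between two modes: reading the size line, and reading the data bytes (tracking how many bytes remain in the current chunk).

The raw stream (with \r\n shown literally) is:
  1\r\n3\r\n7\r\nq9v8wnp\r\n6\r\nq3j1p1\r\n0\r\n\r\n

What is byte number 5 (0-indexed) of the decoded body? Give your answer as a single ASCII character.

Chunk 1: stream[0..1]='1' size=0x1=1, data at stream[3..4]='3' -> body[0..1], body so far='3'
Chunk 2: stream[6..7]='7' size=0x7=7, data at stream[9..16]='q9v8wnp' -> body[1..8], body so far='3q9v8wnp'
Chunk 3: stream[18..19]='6' size=0x6=6, data at stream[21..27]='q3j1p1' -> body[8..14], body so far='3q9v8wnpq3j1p1'
Chunk 4: stream[29..30]='0' size=0 (terminator). Final body='3q9v8wnpq3j1p1' (14 bytes)
Body byte 5 = 'w'

Answer: w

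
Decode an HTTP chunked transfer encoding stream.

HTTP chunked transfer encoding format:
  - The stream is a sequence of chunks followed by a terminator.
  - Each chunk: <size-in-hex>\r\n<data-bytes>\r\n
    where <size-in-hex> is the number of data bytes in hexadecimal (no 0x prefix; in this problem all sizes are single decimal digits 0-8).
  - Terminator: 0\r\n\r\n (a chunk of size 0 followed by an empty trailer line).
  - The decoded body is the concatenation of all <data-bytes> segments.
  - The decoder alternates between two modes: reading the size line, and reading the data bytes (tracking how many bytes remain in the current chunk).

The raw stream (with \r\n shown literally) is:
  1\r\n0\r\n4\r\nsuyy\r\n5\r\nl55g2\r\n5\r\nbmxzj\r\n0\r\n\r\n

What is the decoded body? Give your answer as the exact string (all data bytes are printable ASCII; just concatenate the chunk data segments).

Answer: 0suyyl55g2bmxzj

Derivation:
Chunk 1: stream[0..1]='1' size=0x1=1, data at stream[3..4]='0' -> body[0..1], body so far='0'
Chunk 2: stream[6..7]='4' size=0x4=4, data at stream[9..13]='suyy' -> body[1..5], body so far='0suyy'
Chunk 3: stream[15..16]='5' size=0x5=5, data at stream[18..23]='l55g2' -> body[5..10], body so far='0suyyl55g2'
Chunk 4: stream[25..26]='5' size=0x5=5, data at stream[28..33]='bmxzj' -> body[10..15], body so far='0suyyl55g2bmxzj'
Chunk 5: stream[35..36]='0' size=0 (terminator). Final body='0suyyl55g2bmxzj' (15 bytes)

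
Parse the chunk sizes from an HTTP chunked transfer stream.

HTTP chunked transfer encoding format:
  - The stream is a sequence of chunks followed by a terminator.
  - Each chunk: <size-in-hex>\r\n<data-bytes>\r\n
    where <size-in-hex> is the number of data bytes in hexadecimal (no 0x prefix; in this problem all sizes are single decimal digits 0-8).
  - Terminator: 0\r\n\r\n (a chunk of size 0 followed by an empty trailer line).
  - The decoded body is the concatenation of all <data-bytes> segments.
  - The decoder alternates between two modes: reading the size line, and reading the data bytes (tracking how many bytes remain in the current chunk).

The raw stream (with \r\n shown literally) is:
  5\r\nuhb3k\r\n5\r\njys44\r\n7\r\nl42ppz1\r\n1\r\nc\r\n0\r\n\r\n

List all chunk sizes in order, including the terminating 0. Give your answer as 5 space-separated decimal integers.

Answer: 5 5 7 1 0

Derivation:
Chunk 1: stream[0..1]='5' size=0x5=5, data at stream[3..8]='uhb3k' -> body[0..5], body so far='uhb3k'
Chunk 2: stream[10..11]='5' size=0x5=5, data at stream[13..18]='jys44' -> body[5..10], body so far='uhb3kjys44'
Chunk 3: stream[20..21]='7' size=0x7=7, data at stream[23..30]='l42ppz1' -> body[10..17], body so far='uhb3kjys44l42ppz1'
Chunk 4: stream[32..33]='1' size=0x1=1, data at stream[35..36]='c' -> body[17..18], body so far='uhb3kjys44l42ppz1c'
Chunk 5: stream[38..39]='0' size=0 (terminator). Final body='uhb3kjys44l42ppz1c' (18 bytes)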